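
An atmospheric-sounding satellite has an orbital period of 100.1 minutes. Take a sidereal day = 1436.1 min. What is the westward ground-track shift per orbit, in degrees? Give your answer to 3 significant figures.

T = 100.1 min = 6006.0 s.
During one orbit Earth rotates (6006.0 / 86166) × 360° = 25.09°.

25.1°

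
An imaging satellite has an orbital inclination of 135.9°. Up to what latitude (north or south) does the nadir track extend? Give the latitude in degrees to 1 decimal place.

Retrograde orbit: the ground track reaches ±(180° − i) = ±(180 − 135.9) = ±44.1°.

44.1°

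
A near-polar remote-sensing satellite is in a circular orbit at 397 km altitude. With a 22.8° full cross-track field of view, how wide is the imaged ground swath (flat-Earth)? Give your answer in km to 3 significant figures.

160 km

Half-angle = 22.8°/2 = 11.4°.
Swath width ≈ 2h·tan(θ/2) = 2 × 397 × tan(11.4°) = 160.1 km.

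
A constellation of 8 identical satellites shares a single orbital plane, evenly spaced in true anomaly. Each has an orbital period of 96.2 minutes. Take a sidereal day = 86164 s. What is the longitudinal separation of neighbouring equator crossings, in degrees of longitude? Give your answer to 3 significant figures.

3.01°

T = 96.2 min = 5772.0 s.
Single-satellite node shift = (5772.0/86164) × 360° = 24.12°.
With 8 satellites evenly phased, successive equator crossings are 24.12/8 = 3.014° apart.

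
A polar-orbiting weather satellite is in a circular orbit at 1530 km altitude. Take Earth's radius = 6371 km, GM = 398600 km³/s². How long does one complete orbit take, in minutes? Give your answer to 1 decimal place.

Semi-major axis a = 6371 + 1530 = 7901 km. Period T = 2π√(a³/μ) = 2π√(7901³/398600) = 6989.3 s = 116.49 min.

116.5 min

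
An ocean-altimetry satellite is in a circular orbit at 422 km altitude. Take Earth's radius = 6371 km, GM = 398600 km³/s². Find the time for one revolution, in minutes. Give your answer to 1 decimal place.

Semi-major axis a = 6371 + 422 = 6793 km. Period T = 2π√(a³/μ) = 2π√(6793³/398600) = 5571.9 s = 92.87 min.

92.9 min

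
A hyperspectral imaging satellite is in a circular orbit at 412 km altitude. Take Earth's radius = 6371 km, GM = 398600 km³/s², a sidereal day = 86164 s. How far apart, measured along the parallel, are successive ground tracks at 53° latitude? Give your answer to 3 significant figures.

Semi-major axis a = 6371 + 412 = 6783 km. Period T = 2π√(a³/μ) = 2π√(6783³/398600) = 5559.6 s = 92.66 min.
Node shift per orbit = (5559.6/86164) × 360° = 23.23°.
Equatorial spacing = 23.23 × 111.2 km/° = 2583 km.
At 53° latitude, spacing = 2583 × cos(53°) = 1554 km.

1550 km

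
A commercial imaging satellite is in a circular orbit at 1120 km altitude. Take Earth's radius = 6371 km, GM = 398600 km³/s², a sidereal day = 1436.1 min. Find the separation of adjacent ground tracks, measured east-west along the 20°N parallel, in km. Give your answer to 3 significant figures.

Semi-major axis a = 6371 + 1120 = 7491 km. Period T = 2π√(a³/μ) = 2π√(7491³/398600) = 6452.4 s = 107.54 min.
Node shift per orbit = (6452.4/86166) × 360° = 26.96°.
Equatorial spacing = 26.96 × 111.2 km/° = 2998 km.
At 20° latitude, spacing = 2998 × cos(20°) = 2817 km.

2820 km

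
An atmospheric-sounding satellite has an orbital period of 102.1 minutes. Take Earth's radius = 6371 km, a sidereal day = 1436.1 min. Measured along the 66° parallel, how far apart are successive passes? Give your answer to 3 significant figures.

1160 km

T = 102.1 min = 6126.0 s.
Node shift per orbit = (6126.0/86166) × 360° = 25.59°.
Equatorial spacing = 25.59 × 111.2 km/° = 2846 km.
At 66° latitude, spacing = 2846 × cos(66°) = 1158 km.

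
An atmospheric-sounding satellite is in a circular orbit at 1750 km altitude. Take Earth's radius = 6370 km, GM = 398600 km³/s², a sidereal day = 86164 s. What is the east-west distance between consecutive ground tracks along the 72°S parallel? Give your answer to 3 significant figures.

1050 km

Semi-major axis a = 6370 + 1750 = 8120 km. Period T = 2π√(a³/μ) = 2π√(8120³/398600) = 7281.9 s = 121.37 min.
Node shift per orbit = (7281.9/86164) × 360° = 30.42°.
Equatorial spacing = 30.42 × 111.2 km/° = 3383 km.
At 72° latitude, spacing = 3383 × cos(72°) = 1045 km.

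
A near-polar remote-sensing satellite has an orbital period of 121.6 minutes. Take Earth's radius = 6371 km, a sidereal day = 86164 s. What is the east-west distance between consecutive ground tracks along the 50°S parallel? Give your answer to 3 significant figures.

2180 km

T = 121.6 min = 7296.0 s.
Node shift per orbit = (7296.0/86164) × 360° = 30.48°.
Equatorial spacing = 30.48 × 111.2 km/° = 3390 km.
At 50° latitude, spacing = 3390 × cos(50°) = 2179 km.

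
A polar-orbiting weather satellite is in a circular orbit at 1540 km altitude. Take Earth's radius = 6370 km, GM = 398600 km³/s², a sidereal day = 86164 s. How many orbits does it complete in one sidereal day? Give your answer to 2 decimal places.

Semi-major axis a = 6370 + 1540 = 7910 km. Period T = 2π√(a³/μ) = 2π√(7910³/398600) = 7001.3 s = 116.69 min.
Orbits per sidereal day = 86164 / 7001.3 = 12.307.

12.31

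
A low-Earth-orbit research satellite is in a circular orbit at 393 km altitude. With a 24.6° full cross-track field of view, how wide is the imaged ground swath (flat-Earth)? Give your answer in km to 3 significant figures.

Half-angle = 24.6°/2 = 12.3°.
Swath width ≈ 2h·tan(θ/2) = 2 × 393 × tan(12.3°) = 171.4 km.

171 km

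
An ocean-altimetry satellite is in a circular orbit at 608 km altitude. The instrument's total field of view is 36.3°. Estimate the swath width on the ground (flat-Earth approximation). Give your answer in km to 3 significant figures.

Half-angle = 36.3°/2 = 18.15°.
Swath width ≈ 2h·tan(θ/2) = 2 × 608 × tan(18.15°) = 398.6 km.

399 km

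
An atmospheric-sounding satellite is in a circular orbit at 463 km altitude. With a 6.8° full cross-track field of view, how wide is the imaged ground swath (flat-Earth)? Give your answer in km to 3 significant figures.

55.0 km

Half-angle = 6.8°/2 = 3.4°.
Swath width ≈ 2h·tan(θ/2) = 2 × 463 × tan(3.4°) = 55.0 km.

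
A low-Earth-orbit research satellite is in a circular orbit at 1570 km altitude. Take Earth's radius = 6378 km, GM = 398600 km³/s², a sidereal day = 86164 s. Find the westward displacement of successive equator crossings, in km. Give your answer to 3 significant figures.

3280 km

Semi-major axis a = 6378 + 1570 = 7948 km. Period T = 2π√(a³/μ) = 2π√(7948³/398600) = 7051.8 s = 117.53 min.
During one orbit Earth rotates (7051.8 / 86164) × 360° = 29.46°.
At the equator that is 29.46° × (2π·6378/360) km/° = 29.46 × 111.3 = 3280 km.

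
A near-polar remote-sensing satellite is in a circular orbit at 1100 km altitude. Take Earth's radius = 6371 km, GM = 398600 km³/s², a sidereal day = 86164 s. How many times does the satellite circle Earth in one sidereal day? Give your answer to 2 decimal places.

Semi-major axis a = 6371 + 1100 = 7471 km. Period T = 2π√(a³/μ) = 2π√(7471³/398600) = 6426.6 s = 107.11 min.
Orbits per sidereal day = 86164 / 6426.6 = 13.407.

13.41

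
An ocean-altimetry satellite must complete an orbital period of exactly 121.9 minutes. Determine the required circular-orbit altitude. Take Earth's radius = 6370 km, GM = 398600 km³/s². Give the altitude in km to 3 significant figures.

1770 km

T = 121.9 min = 7314.0 s.
From T = 2π√(a³/μ): a = (μ T²/4π²)^(1/3) = (398600 × 7314.0² / 4π²)^(1/3) = 8144 km.
Altitude h = a − R = 8144 − 6370 = 1774 km.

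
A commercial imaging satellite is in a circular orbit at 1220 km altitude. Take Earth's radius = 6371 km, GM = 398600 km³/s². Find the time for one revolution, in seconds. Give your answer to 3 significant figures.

Semi-major axis a = 6371 + 1220 = 7591 km. Period T = 2π√(a³/μ) = 2π√(7591³/398600) = 6582.0 s = 109.70 min.

6580 seconds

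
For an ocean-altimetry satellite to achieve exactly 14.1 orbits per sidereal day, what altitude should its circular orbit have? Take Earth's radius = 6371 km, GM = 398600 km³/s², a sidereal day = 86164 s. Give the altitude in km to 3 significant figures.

Required period T = 86164 / 14.1 = 6110.9 s.
From T = 2π√(a³/μ): a = (μ T²/4π²)^(1/3) = (398600 × 6110.9² / 4π²)^(1/3) = 7224 km.
Altitude h = a − R = 7224 − 6371 = 853 km.

853 km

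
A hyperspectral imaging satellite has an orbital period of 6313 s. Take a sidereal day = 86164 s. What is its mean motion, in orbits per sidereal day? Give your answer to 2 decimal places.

13.65

Orbits per sidereal day = 86164 / 6313.0 = 13.649.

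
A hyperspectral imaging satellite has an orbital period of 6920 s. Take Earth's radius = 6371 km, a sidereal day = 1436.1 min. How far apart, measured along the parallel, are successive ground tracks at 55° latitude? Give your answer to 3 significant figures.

Node shift per orbit = (6920.0/86166) × 360° = 28.91°.
Equatorial spacing = 28.91 × 111.2 km/° = 3215 km.
At 55° latitude, spacing = 3215 × cos(55°) = 1844 km.

1840 km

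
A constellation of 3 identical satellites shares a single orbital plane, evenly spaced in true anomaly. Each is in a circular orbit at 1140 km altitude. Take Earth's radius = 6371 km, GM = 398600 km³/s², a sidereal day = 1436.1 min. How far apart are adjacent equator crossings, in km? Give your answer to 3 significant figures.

Semi-major axis a = 6371 + 1140 = 7511 km. Period T = 2π√(a³/μ) = 2π√(7511³/398600) = 6478.3 s = 107.97 min.
Single-satellite node shift = (6478.3/86166) × 360° = 27.07°.
With 3 satellites evenly phased, successive equator crossings are 27.07/3 = 9.022° apart.
That is 9.022 × 111.2 = 1003 km at the equator.

1000 km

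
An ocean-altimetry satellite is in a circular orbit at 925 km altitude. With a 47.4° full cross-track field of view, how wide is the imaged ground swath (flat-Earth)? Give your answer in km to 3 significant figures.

812 km

Half-angle = 47.4°/2 = 23.7°.
Swath width ≈ 2h·tan(θ/2) = 2 × 925 × tan(23.7°) = 812.1 km.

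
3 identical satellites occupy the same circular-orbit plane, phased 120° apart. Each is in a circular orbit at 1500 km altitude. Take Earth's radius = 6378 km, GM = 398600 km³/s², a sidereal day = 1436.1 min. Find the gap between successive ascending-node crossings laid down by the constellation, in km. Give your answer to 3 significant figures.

Semi-major axis a = 6378 + 1500 = 7878 km. Period T = 2π√(a³/μ) = 2π√(7878³/398600) = 6958.8 s = 115.98 min.
Single-satellite node shift = (6958.8/86166) × 360° = 29.07°.
With 3 satellites evenly phased, successive equator crossings are 29.07/3 = 9.691° apart.
That is 9.691 × 111.3 = 1079 km at the equator.

1080 km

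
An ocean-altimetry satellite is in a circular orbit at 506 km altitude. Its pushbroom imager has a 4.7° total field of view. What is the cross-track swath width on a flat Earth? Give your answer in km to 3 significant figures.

41.5 km

Half-angle = 4.7°/2 = 2.35°.
Swath width ≈ 2h·tan(θ/2) = 2 × 506 × tan(2.35°) = 41.5 km.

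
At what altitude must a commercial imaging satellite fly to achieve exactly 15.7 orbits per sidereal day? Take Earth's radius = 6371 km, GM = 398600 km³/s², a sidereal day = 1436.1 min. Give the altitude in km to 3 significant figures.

354 km

Required period T = 86166 / 15.7 = 5488.3 s.
From T = 2π√(a³/μ): a = (μ T²/4π²)^(1/3) = (398600 × 5488.3² / 4π²)^(1/3) = 6725 km.
Altitude h = a − R = 6725 − 6371 = 354 km.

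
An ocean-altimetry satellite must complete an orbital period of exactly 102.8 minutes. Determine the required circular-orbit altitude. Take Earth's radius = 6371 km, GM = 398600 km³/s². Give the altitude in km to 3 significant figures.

T = 102.8 min = 6168.0 s.
From T = 2π√(a³/μ): a = (μ T²/4π²)^(1/3) = (398600 × 6168.0² / 4π²)^(1/3) = 7269 km.
Altitude h = a − R = 7269 − 6371 = 898 km.

898 km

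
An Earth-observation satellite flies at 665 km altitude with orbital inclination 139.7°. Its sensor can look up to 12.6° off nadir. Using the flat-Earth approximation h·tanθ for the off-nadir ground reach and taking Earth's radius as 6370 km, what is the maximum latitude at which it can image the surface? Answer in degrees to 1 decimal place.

Retrograde orbit: the ground track reaches ±(180° − i) = ±(180 − 139.7) = ±40.3°.
Sensor half-swath on the ground ≈ 665·tan(12.6°) = 149 km = 1.34° of latitude.
Maximum observable latitude ≈ 40.3 + 1.34 = 41.6°.

41.6°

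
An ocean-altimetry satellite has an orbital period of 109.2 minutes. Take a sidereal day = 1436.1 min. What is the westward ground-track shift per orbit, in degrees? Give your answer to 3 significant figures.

27.4°

T = 109.2 min = 6552.0 s.
During one orbit Earth rotates (6552.0 / 86166) × 360° = 27.37°.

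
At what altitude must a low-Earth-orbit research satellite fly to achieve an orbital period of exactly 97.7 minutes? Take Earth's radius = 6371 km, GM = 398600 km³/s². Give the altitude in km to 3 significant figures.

T = 97.7 min = 5862.0 s.
From T = 2π√(a³/μ): a = (μ T²/4π²)^(1/3) = (398600 × 5862.0² / 4π²)^(1/3) = 7027 km.
Altitude h = a − R = 7027 − 6371 = 656 km.

656 km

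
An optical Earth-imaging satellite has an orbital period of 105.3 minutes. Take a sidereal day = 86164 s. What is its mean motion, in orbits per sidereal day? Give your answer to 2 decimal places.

13.64

T = 105.3 min = 6318.0 s.
Orbits per sidereal day = 86164 / 6318.0 = 13.638.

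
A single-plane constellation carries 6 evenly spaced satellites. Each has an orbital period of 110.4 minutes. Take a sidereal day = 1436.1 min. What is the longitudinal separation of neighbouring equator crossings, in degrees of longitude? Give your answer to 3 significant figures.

T = 110.4 min = 6624.0 s.
Single-satellite node shift = (6624.0/86166) × 360° = 27.67°.
With 6 satellites evenly phased, successive equator crossings are 27.67/6 = 4.612° apart.

4.61°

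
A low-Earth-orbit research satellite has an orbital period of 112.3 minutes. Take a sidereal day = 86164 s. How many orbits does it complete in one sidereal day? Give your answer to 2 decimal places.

T = 112.3 min = 6738.0 s.
Orbits per sidereal day = 86164 / 6738.0 = 12.788.

12.79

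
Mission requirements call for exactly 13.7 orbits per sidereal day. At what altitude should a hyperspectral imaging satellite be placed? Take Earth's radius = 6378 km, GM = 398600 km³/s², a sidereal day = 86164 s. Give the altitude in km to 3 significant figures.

Required period T = 86164 / 13.7 = 6289.3 s.
From T = 2π√(a³/μ): a = (μ T²/4π²)^(1/3) = (398600 × 6289.3² / 4π²)^(1/3) = 7364 km.
Altitude h = a − R = 7364 − 6378 = 986 km.

986 km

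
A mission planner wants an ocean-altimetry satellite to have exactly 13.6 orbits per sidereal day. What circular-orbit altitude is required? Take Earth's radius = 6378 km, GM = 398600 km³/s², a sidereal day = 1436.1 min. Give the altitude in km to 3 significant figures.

Required period T = 86166 / 13.6 = 6335.7 s.
From T = 2π√(a³/μ): a = (μ T²/4π²)^(1/3) = (398600 × 6335.7² / 4π²)^(1/3) = 7400 km.
Altitude h = a − R = 7400 − 6378 = 1022 km.

1020 km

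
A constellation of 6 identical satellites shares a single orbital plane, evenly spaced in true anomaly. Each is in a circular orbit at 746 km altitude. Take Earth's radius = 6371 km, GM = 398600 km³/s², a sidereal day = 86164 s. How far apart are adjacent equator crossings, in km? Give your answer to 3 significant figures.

Semi-major axis a = 6371 + 746 = 7117 km. Period T = 2π√(a³/μ) = 2π√(7117³/398600) = 5975.3 s = 99.59 min.
Single-satellite node shift = (5975.3/86164) × 360° = 24.97°.
With 6 satellites evenly phased, successive equator crossings are 24.97/6 = 4.161° apart.
That is 4.161 × 111.2 = 463 km at the equator.

463 km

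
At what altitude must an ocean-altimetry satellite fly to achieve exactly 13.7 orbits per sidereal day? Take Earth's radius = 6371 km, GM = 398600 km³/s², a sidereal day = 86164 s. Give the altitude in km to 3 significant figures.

Required period T = 86164 / 13.7 = 6289.3 s.
From T = 2π√(a³/μ): a = (μ T²/4π²)^(1/3) = (398600 × 6289.3² / 4π²)^(1/3) = 7364 km.
Altitude h = a − R = 7364 − 6371 = 993 km.

993 km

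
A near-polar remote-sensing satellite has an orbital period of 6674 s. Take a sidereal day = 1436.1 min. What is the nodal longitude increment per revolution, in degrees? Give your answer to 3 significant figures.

During one orbit Earth rotates (6674.0 / 86166) × 360° = 27.88°.

27.9°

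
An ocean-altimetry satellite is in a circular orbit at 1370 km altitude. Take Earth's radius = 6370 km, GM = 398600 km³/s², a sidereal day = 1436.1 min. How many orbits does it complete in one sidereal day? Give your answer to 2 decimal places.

12.71

Semi-major axis a = 6370 + 1370 = 7740 km. Period T = 2π√(a³/μ) = 2π√(7740³/398600) = 6776.8 s = 112.95 min.
Orbits per sidereal day = 86166 / 6776.8 = 12.715.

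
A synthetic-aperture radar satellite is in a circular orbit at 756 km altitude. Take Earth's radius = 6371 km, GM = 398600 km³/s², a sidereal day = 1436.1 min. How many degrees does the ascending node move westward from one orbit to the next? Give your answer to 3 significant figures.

25.0°

Semi-major axis a = 6371 + 756 = 7127 km. Period T = 2π√(a³/μ) = 2π√(7127³/398600) = 5987.9 s = 99.80 min.
During one orbit Earth rotates (5987.9 / 86166) × 360° = 25.02°.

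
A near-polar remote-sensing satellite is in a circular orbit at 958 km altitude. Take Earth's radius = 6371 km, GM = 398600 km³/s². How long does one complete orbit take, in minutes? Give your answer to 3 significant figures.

104 min

Semi-major axis a = 6371 + 958 = 7329 km. Period T = 2π√(a³/μ) = 2π√(7329³/398600) = 6244.2 s = 104.07 min.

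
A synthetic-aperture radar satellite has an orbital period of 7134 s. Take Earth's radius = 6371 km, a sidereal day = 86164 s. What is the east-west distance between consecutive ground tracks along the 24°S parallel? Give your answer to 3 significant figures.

Node shift per orbit = (7134.0/86164) × 360° = 29.81°.
Equatorial spacing = 29.81 × 111.2 km/° = 3314 km.
At 24° latitude, spacing = 3314 × cos(24°) = 3028 km.

3030 km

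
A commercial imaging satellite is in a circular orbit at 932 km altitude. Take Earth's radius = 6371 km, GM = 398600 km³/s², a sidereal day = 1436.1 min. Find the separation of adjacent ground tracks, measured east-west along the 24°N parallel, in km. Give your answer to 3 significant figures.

2640 km

Semi-major axis a = 6371 + 932 = 7303 km. Period T = 2π√(a³/μ) = 2π√(7303³/398600) = 6211.0 s = 103.52 min.
Node shift per orbit = (6211.0/86166) × 360° = 25.95°.
Equatorial spacing = 25.95 × 111.2 km/° = 2885 km.
At 24° latitude, spacing = 2885 × cos(24°) = 2636 km.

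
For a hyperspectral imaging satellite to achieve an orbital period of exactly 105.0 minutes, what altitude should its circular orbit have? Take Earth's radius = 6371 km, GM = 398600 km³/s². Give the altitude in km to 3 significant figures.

T = 105.0 min = 6300.0 s.
From T = 2π√(a³/μ): a = (μ T²/4π²)^(1/3) = (398600 × 6300.0² / 4π²)^(1/3) = 7373 km.
Altitude h = a − R = 7373 − 6371 = 1002 km.

1000 km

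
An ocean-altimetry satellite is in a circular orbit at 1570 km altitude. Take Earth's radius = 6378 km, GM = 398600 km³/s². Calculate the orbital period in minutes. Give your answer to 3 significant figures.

118 min

Semi-major axis a = 6378 + 1570 = 7948 km. Period T = 2π√(a³/μ) = 2π√(7948³/398600) = 7051.8 s = 117.53 min.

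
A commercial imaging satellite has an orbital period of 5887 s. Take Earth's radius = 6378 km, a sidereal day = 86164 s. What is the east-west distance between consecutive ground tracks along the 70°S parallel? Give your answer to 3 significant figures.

936 km

Node shift per orbit = (5887.0/86164) × 360° = 24.60°.
Equatorial spacing = 24.60 × 111.3 km/° = 2738 km.
At 70° latitude, spacing = 2738 × cos(70°) = 936 km.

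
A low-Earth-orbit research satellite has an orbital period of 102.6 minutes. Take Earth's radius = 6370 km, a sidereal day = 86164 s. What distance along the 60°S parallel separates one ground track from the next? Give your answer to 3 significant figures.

1430 km

T = 102.6 min = 6156.0 s.
Node shift per orbit = (6156.0/86164) × 360° = 25.72°.
Equatorial spacing = 25.72 × 111.2 km/° = 2860 km.
At 60° latitude, spacing = 2860 × cos(60°) = 1430 km.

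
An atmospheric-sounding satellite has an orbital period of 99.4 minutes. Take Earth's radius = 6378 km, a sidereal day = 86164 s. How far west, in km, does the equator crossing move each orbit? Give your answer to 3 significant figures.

2770 km

T = 99.4 min = 5964.0 s.
During one orbit Earth rotates (5964.0 / 86164) × 360° = 24.92°.
At the equator that is 24.92° × (2π·6378/360) km/° = 24.92 × 111.3 = 2774 km.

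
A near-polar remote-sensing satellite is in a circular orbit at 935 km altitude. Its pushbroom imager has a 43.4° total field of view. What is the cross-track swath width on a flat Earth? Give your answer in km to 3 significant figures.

Half-angle = 43.4°/2 = 21.7°.
Swath width ≈ 2h·tan(θ/2) = 2 × 935 × tan(21.7°) = 744.2 km.

744 km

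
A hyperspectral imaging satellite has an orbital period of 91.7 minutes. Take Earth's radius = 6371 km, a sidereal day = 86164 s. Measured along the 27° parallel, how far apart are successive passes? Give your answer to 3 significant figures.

T = 91.7 min = 5502.0 s.
Node shift per orbit = (5502.0/86164) × 360° = 22.99°.
Equatorial spacing = 22.99 × 111.2 km/° = 2556 km.
At 27° latitude, spacing = 2556 × cos(27°) = 2278 km.

2280 km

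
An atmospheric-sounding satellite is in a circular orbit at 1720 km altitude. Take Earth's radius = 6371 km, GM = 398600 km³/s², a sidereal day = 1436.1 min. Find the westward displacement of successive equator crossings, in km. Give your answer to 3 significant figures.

Semi-major axis a = 6371 + 1720 = 8091 km. Period T = 2π√(a³/μ) = 2π√(8091³/398600) = 7242.9 s = 120.72 min.
During one orbit Earth rotates (7242.9 / 86166) × 360° = 30.26°.
At the equator that is 30.26° × (2π·6371/360) km/° = 30.26 × 111.2 = 3365 km.

3360 km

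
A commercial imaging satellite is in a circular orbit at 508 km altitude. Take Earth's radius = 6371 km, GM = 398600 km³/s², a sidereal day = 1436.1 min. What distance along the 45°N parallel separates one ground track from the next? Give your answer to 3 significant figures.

1870 km

Semi-major axis a = 6371 + 508 = 6879 km. Period T = 2π√(a³/μ) = 2π√(6879³/398600) = 5678.0 s = 94.63 min.
Node shift per orbit = (5678.0/86166) × 360° = 23.72°.
Equatorial spacing = 23.72 × 111.2 km/° = 2638 km.
At 45° latitude, spacing = 2638 × cos(45°) = 1865 km.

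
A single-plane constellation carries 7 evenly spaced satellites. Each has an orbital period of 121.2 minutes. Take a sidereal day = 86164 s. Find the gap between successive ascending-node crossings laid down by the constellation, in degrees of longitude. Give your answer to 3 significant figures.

T = 121.2 min = 7272.0 s.
Single-satellite node shift = (7272.0/86164) × 360° = 30.38°.
With 7 satellites evenly phased, successive equator crossings are 30.38/7 = 4.340° apart.

4.34°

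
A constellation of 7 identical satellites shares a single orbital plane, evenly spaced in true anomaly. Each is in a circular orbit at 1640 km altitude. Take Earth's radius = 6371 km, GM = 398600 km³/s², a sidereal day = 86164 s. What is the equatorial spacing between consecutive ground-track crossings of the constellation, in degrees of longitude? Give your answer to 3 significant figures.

Semi-major axis a = 6371 + 1640 = 8011 km. Period T = 2π√(a³/μ) = 2π√(8011³/398600) = 7135.8 s = 118.93 min.
Single-satellite node shift = (7135.8/86164) × 360° = 29.81°.
With 7 satellites evenly phased, successive equator crossings are 29.81/7 = 4.259° apart.

4.26°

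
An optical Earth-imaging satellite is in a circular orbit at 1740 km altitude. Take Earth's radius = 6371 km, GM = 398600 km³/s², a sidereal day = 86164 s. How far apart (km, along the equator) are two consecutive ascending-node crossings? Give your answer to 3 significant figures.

3380 km

Semi-major axis a = 6371 + 1740 = 8111 km. Period T = 2π√(a³/μ) = 2π√(8111³/398600) = 7269.8 s = 121.16 min.
During one orbit Earth rotates (7269.8 / 86164) × 360° = 30.37°.
At the equator that is 30.37° × (2π·6371/360) km/° = 30.37 × 111.2 = 3377 km.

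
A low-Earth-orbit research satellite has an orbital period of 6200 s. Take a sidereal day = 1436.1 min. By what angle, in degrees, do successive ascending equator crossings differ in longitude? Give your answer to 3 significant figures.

25.9°

During one orbit Earth rotates (6200.0 / 86166) × 360° = 25.90°.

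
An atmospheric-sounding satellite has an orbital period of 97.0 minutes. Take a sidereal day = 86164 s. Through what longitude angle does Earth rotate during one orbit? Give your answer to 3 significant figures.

24.3°

T = 97.0 min = 5820.0 s.
During one orbit Earth rotates (5820.0 / 86164) × 360° = 24.32°.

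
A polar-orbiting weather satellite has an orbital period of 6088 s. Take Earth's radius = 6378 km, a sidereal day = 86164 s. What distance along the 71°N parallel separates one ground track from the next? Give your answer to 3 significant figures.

922 km

Node shift per orbit = (6088.0/86164) × 360° = 25.44°.
Equatorial spacing = 25.44 × 111.3 km/° = 2831 km.
At 71° latitude, spacing = 2831 × cos(71°) = 922 km.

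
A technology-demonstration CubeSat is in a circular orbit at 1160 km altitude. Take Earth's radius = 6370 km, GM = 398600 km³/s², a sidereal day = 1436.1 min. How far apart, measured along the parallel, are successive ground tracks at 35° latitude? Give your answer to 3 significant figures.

2470 km

Semi-major axis a = 6370 + 1160 = 7530 km. Period T = 2π√(a³/μ) = 2π√(7530³/398600) = 6502.8 s = 108.38 min.
Node shift per orbit = (6502.8/86166) × 360° = 27.17°.
Equatorial spacing = 27.17 × 111.2 km/° = 3021 km.
At 35° latitude, spacing = 3021 × cos(35°) = 2474 km.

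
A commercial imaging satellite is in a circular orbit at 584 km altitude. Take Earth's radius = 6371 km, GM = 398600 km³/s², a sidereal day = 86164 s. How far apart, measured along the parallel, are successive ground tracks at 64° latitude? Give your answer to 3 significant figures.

1180 km

Semi-major axis a = 6371 + 584 = 6955 km. Period T = 2π√(a³/μ) = 2π√(6955³/398600) = 5772.4 s = 96.21 min.
Node shift per orbit = (5772.4/86164) × 360° = 24.12°.
Equatorial spacing = 24.12 × 111.2 km/° = 2682 km.
At 64° latitude, spacing = 2682 × cos(64°) = 1176 km.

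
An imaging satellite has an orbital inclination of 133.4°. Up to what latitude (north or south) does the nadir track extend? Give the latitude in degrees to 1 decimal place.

46.6°

Retrograde orbit: the ground track reaches ±(180° − i) = ±(180 − 133.4) = ±46.6°.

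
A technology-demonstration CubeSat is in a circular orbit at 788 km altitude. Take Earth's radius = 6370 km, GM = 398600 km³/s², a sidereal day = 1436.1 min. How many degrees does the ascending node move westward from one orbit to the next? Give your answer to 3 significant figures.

25.2°

Semi-major axis a = 6370 + 788 = 7158 km. Period T = 2π√(a³/μ) = 2π√(7158³/398600) = 6027.0 s = 100.45 min.
During one orbit Earth rotates (6027.0 / 86166) × 360° = 25.18°.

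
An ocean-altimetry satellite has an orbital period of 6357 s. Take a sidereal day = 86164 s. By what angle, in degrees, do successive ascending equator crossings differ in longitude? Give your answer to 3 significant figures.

26.6°

During one orbit Earth rotates (6357.0 / 86164) × 360° = 26.56°.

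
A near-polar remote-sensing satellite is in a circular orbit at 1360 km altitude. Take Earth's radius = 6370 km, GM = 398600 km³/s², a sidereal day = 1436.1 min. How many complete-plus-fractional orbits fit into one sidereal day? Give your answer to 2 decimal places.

Semi-major axis a = 6370 + 1360 = 7730 km. Period T = 2π√(a³/μ) = 2π√(7730³/398600) = 6763.6 s = 112.73 min.
Orbits per sidereal day = 86166 / 6763.6 = 12.740.

12.74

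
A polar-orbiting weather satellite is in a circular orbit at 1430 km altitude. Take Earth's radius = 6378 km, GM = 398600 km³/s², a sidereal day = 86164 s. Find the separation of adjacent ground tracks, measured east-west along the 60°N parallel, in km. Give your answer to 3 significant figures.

1600 km

Semi-major axis a = 6378 + 1430 = 7808 km. Period T = 2π√(a³/μ) = 2π√(7808³/398600) = 6866.3 s = 114.44 min.
Node shift per orbit = (6866.3/86164) × 360° = 28.69°.
Equatorial spacing = 28.69 × 111.3 km/° = 3193 km.
At 60° latitude, spacing = 3193 × cos(60°) = 1597 km.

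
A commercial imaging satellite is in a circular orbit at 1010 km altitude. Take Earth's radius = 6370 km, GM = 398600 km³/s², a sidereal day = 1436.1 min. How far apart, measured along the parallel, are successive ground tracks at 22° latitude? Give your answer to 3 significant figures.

2720 km

Semi-major axis a = 6370 + 1010 = 7380 km. Period T = 2π√(a³/μ) = 2π√(7380³/398600) = 6309.5 s = 105.16 min.
Node shift per orbit = (6309.5/86166) × 360° = 26.36°.
Equatorial spacing = 26.36 × 111.2 km/° = 2931 km.
At 22° latitude, spacing = 2931 × cos(22°) = 2717 km.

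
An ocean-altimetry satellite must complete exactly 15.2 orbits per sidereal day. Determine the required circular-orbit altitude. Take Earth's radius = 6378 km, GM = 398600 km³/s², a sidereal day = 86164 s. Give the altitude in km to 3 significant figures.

493 km

Required period T = 86164 / 15.2 = 5668.7 s.
From T = 2π√(a³/μ): a = (μ T²/4π²)^(1/3) = (398600 × 5668.7² / 4π²)^(1/3) = 6871 km.
Altitude h = a − R = 6871 − 6378 = 493 km.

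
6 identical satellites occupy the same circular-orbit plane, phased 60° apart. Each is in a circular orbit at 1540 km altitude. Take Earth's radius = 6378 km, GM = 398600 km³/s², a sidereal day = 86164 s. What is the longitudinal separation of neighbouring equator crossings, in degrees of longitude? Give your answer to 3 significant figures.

4.88°

Semi-major axis a = 6378 + 1540 = 7918 km. Period T = 2π√(a³/μ) = 2π√(7918³/398600) = 7011.9 s = 116.86 min.
Single-satellite node shift = (7011.9/86164) × 360° = 29.30°.
With 6 satellites evenly phased, successive equator crossings are 29.30/6 = 4.883° apart.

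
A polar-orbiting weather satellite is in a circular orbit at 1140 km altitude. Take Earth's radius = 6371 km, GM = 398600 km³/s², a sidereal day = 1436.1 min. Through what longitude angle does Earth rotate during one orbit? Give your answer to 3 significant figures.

Semi-major axis a = 6371 + 1140 = 7511 km. Period T = 2π√(a³/μ) = 2π√(7511³/398600) = 6478.3 s = 107.97 min.
During one orbit Earth rotates (6478.3 / 86166) × 360° = 27.07°.

27.1°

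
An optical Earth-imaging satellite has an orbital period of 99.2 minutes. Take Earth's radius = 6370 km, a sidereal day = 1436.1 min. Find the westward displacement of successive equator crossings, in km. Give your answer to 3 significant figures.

T = 99.2 min = 5952.0 s.
During one orbit Earth rotates (5952.0 / 86166) × 360° = 24.87°.
At the equator that is 24.87° × (2π·6370/360) km/° = 24.87 × 111.2 = 2765 km.

2760 km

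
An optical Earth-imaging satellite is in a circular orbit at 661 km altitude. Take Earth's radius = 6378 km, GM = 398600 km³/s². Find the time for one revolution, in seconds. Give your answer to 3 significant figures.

Semi-major axis a = 6378 + 661 = 7039 km. Period T = 2π√(a³/μ) = 2π√(7039³/398600) = 5877.3 s = 97.95 min.

5880 seconds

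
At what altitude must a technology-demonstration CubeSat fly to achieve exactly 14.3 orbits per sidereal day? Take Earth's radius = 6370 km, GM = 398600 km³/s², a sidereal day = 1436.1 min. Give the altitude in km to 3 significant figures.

Required period T = 86166 / 14.3 = 6025.6 s.
From T = 2π√(a³/μ): a = (μ T²/4π²)^(1/3) = (398600 × 6025.6² / 4π²)^(1/3) = 7157 km.
Altitude h = a − R = 7157 − 6370 = 787 km.

787 km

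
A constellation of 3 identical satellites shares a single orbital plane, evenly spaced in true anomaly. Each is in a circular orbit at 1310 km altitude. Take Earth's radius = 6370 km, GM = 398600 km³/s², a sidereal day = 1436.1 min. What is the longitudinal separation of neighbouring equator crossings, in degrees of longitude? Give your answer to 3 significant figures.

Semi-major axis a = 6370 + 1310 = 7680 km. Period T = 2π√(a³/μ) = 2π√(7680³/398600) = 6698.1 s = 111.64 min.
Single-satellite node shift = (6698.1/86166) × 360° = 27.98°.
With 3 satellites evenly phased, successive equator crossings are 27.98/3 = 9.328° apart.

9.33°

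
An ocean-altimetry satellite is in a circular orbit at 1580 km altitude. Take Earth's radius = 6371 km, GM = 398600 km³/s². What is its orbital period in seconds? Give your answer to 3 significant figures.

Semi-major axis a = 6371 + 1580 = 7951 km. Period T = 2π√(a³/μ) = 2π√(7951³/398600) = 7055.8 s = 117.60 min.

7060 seconds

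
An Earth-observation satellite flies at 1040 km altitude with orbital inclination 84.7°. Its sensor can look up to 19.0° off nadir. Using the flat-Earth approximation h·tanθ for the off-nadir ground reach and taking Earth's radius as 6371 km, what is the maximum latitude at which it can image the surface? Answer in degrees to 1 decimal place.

For a prograde orbit the ground track reaches latitude ±i = ±84.7°.
Sensor half-swath on the ground ≈ 1040·tan(19.0°) = 358 km = 3.22° of latitude.
Maximum observable latitude ≈ 84.7 + 3.22 = 87.9°.

87.9°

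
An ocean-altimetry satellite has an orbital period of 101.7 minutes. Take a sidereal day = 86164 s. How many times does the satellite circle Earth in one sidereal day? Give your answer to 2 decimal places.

14.12

T = 101.7 min = 6102.0 s.
Orbits per sidereal day = 86164 / 6102.0 = 14.121.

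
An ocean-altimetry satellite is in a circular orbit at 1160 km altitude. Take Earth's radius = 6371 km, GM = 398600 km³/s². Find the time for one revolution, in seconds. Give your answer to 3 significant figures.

Semi-major axis a = 6371 + 1160 = 7531 km. Period T = 2π√(a³/μ) = 2π√(7531³/398600) = 6504.1 s = 108.40 min.

6500 seconds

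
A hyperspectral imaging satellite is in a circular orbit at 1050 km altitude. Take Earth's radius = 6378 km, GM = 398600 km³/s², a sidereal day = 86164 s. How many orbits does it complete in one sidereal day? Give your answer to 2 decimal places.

Semi-major axis a = 6378 + 1050 = 7428 km. Period T = 2π√(a³/μ) = 2π√(7428³/398600) = 6371.2 s = 106.19 min.
Orbits per sidereal day = 86164 / 6371.2 = 13.524.

13.52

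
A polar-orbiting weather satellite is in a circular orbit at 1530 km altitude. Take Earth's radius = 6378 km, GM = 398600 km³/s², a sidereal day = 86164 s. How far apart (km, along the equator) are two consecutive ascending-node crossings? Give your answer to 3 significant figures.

3250 km

Semi-major axis a = 6378 + 1530 = 7908 km. Period T = 2π√(a³/μ) = 2π√(7908³/398600) = 6998.6 s = 116.64 min.
During one orbit Earth rotates (6998.6 / 86164) × 360° = 29.24°.
At the equator that is 29.24° × (2π·6378/360) km/° = 29.24 × 111.3 = 3255 km.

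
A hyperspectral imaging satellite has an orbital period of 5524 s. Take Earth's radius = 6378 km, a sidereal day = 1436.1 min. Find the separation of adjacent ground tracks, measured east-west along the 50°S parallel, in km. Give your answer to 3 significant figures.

1650 km

Node shift per orbit = (5524.0/86166) × 360° = 23.08°.
Equatorial spacing = 23.08 × 111.3 km/° = 2569 km.
At 50° latitude, spacing = 2569 × cos(50°) = 1651 km.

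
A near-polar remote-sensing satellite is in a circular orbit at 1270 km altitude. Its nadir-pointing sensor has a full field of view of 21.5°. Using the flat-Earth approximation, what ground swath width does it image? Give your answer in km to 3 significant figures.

Half-angle = 21.5°/2 = 10.75°.
Swath width ≈ 2h·tan(θ/2) = 2 × 1270 × tan(10.75°) = 482.2 km.

482 km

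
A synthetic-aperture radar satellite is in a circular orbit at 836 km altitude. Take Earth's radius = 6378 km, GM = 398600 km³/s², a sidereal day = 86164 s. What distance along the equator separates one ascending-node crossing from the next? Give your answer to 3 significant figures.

Semi-major axis a = 6378 + 836 = 7214 km. Period T = 2π√(a³/μ) = 2π√(7214³/398600) = 6097.8 s = 101.63 min.
During one orbit Earth rotates (6097.8 / 86164) × 360° = 25.48°.
At the equator that is 25.48° × (2π·6378/360) km/° = 25.48 × 111.3 = 2836 km.

2840 km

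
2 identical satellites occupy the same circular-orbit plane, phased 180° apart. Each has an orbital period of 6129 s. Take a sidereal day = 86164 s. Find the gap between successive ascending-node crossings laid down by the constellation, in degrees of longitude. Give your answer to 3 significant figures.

12.8°

Single-satellite node shift = (6129.0/86164) × 360° = 25.61°.
With 2 satellites evenly phased, successive equator crossings are 25.61/2 = 12.804° apart.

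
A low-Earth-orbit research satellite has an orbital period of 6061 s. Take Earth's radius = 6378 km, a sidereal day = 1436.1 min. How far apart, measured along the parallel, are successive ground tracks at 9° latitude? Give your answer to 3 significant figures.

Node shift per orbit = (6061.0/86166) × 360° = 25.32°.
Equatorial spacing = 25.32 × 111.3 km/° = 2819 km.
At 9° latitude, spacing = 2819 × cos(9°) = 2784 km.

2780 km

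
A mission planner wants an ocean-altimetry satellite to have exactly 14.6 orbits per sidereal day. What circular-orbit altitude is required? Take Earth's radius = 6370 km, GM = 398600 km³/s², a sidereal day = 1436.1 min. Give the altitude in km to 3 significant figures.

Required period T = 86166 / 14.6 = 5901.8 s.
From T = 2π√(a³/μ): a = (μ T²/4π²)^(1/3) = (398600 × 5901.8² / 4π²)^(1/3) = 7059 km.
Altitude h = a − R = 7059 − 6370 = 689 km.

689 km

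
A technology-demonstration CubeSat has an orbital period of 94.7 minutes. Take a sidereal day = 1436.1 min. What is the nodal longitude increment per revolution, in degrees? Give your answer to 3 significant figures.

23.7°

T = 94.7 min = 5682.0 s.
During one orbit Earth rotates (5682.0 / 86166) × 360° = 23.74°.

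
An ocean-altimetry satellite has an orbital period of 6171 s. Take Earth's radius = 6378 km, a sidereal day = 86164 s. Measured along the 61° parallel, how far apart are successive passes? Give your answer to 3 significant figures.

Node shift per orbit = (6171.0/86164) × 360° = 25.78°.
Equatorial spacing = 25.78 × 111.3 km/° = 2870 km.
At 61° latitude, spacing = 2870 × cos(61°) = 1391 km.

1390 km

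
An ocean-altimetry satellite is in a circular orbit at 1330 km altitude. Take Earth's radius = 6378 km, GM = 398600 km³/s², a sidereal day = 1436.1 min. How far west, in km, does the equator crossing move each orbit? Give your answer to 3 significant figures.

Semi-major axis a = 6378 + 1330 = 7708 km. Period T = 2π√(a³/μ) = 2π√(7708³/398600) = 6734.8 s = 112.25 min.
During one orbit Earth rotates (6734.8 / 86166) × 360° = 28.14°.
At the equator that is 28.14° × (2π·6378/360) km/° = 28.14 × 111.3 = 3132 km.

3130 km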